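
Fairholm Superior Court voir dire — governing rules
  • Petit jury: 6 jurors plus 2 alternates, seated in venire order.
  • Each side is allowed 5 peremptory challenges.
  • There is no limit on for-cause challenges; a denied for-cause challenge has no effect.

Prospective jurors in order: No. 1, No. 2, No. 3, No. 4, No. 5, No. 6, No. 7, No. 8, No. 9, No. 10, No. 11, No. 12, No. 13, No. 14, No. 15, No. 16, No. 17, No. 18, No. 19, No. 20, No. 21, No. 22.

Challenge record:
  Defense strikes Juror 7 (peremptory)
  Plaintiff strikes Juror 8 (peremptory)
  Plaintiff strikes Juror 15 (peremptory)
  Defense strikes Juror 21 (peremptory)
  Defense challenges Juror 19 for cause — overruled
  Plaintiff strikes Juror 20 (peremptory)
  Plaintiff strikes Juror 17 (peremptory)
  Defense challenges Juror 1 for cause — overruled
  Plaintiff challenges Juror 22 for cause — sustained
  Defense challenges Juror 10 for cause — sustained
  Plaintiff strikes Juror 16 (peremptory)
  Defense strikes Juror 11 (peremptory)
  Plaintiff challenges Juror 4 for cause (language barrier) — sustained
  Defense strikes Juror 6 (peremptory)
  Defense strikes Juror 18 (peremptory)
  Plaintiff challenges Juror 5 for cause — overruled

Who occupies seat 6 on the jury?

12

Removed: #4, #6, #7, #8, #10, #11, #15, #16, #17, #18, #20, #21, #22. (#1, #5, #19 stay — for-cause denied.)
Seating in order: seats 1–6 → #1, #2, #3, #5, #9, #12; alternates → #13, #14.
So seat 6 is #12.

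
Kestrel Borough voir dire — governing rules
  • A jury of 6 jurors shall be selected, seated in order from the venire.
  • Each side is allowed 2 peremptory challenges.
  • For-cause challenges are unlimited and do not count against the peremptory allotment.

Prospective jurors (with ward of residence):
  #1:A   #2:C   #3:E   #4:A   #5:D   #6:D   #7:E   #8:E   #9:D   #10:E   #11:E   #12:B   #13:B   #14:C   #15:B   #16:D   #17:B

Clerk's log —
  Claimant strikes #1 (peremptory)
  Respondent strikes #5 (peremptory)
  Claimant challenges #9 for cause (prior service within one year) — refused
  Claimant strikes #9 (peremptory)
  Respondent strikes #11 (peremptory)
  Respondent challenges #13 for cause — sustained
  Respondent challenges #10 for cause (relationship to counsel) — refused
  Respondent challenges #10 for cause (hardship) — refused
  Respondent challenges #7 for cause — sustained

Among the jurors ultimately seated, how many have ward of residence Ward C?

1

Removed: #1, #5, #7, #9, #11, #13.
Seated jurors 1–6: #2, #3, #4, #6, #8, #10.
Of those, in Ward C: #2 → 1.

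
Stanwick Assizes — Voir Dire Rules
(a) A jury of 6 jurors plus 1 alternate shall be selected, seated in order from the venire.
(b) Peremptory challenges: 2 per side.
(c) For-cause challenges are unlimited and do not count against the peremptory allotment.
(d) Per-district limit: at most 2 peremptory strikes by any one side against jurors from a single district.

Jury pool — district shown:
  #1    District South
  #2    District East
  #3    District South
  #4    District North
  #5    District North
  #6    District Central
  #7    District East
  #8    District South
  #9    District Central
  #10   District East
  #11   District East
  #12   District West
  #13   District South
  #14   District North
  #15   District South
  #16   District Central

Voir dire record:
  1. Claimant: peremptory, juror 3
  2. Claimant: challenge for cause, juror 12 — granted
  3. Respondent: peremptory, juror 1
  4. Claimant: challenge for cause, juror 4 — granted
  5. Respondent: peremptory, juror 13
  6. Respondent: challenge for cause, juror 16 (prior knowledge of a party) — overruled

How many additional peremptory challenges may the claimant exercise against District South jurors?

Claimant peremptories so far: #3 — 1 of 2 used, 1 left overall.
Against District South: #3 — 1 used; per-district cap 2 leaves 1.
Binding limit: min(1, 1) = 1.

1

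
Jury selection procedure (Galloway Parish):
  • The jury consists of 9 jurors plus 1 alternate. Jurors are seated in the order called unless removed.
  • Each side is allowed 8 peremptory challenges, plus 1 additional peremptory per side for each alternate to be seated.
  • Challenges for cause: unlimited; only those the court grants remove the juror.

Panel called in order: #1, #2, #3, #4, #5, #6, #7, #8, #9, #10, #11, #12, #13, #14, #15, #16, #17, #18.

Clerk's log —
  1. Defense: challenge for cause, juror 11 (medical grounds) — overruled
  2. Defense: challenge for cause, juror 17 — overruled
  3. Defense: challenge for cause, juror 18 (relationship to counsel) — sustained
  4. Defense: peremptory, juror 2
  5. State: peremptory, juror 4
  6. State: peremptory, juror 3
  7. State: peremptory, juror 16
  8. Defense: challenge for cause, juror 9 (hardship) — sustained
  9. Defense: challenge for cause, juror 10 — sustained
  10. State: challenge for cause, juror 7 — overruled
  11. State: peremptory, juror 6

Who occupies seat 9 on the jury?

15

Removed: #2, #3, #4, #6, #9, #10, #16, #18. (#7, #11, #17 stay — for-cause denied.)
Filling seats in venire order through position 9: #1, #5, #7, #8, #11, #12, #13, #14, #15.
So seat 9 is #15.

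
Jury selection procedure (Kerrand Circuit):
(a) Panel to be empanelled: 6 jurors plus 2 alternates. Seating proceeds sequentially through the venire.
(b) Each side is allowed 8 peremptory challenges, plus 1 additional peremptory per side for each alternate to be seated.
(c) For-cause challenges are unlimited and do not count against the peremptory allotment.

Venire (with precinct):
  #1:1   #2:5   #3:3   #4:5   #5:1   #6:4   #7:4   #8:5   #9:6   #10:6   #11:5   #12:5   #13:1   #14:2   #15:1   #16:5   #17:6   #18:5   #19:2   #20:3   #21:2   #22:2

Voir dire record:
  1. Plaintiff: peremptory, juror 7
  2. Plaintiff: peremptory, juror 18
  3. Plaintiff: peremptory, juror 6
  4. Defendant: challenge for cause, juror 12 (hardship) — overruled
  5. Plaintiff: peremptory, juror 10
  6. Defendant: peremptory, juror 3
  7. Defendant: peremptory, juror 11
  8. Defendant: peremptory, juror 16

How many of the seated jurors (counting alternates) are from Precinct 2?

0

Removed: #3, #6, #7, #10, #11, #16, #18.
Seated (8 incl. alternates): #1, #2, #4, #5, #8, #9, #12, #13.
None of those are in Precinct 2 → 0.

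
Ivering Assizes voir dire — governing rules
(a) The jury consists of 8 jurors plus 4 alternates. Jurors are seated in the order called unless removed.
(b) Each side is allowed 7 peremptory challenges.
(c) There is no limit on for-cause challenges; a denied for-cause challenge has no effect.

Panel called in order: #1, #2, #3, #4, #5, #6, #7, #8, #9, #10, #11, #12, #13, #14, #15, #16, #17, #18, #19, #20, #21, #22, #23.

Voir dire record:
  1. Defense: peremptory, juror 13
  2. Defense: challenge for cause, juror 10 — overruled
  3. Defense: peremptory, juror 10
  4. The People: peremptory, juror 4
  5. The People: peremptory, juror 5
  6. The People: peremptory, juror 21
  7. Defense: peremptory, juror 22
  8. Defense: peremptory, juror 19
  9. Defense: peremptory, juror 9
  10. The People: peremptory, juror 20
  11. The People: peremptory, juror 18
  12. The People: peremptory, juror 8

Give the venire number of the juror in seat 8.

14

Removed: #4, #5, #8, #9, #10, #13, #18, #19, #20, #21, #22.
Seating in order: seats 1–8 → #1, #2, #3, #6, #7, #11, #12, #14; alternates → #15, #16, #17, #23.
So seat 8 is #14.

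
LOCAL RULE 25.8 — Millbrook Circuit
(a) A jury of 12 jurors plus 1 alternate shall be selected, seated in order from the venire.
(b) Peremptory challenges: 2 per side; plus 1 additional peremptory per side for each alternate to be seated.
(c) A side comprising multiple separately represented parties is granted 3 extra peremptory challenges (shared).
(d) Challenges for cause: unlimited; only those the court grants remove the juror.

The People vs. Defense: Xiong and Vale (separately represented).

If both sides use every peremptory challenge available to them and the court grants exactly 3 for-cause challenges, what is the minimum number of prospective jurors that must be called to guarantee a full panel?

25

Seats to fill: 12 + 1 alternates = 13.
Peremptories — The People: 2 + 1×1 = 3; Defense: 2 + 1×1 + 3 = 6; total 9.
For-cause removals: 3.
Minimum venire: 13 + 9 + 3 = 25.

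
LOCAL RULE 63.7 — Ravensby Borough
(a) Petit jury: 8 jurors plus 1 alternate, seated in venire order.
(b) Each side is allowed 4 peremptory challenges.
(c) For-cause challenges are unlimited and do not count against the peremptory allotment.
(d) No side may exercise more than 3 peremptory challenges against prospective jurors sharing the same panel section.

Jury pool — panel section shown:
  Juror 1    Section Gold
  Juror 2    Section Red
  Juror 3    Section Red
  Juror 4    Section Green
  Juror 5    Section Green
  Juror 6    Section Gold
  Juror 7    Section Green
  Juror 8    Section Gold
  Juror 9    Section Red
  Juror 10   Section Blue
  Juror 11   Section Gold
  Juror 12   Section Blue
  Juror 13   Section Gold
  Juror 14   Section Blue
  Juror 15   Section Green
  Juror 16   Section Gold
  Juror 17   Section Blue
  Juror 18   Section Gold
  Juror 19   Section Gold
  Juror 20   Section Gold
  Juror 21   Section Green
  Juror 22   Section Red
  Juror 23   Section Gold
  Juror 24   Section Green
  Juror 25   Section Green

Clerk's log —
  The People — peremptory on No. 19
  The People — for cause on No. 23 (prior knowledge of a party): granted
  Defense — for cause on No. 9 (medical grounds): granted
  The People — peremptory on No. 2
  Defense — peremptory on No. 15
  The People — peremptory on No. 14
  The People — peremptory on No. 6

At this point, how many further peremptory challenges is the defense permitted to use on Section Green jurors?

Defense peremptories so far: #15 — 1 of 4 used, 3 left overall.
Against Section Green: #15 — 1 used; per-section cap 3 leaves 2.
Binding limit: min(3, 2) = 2.

2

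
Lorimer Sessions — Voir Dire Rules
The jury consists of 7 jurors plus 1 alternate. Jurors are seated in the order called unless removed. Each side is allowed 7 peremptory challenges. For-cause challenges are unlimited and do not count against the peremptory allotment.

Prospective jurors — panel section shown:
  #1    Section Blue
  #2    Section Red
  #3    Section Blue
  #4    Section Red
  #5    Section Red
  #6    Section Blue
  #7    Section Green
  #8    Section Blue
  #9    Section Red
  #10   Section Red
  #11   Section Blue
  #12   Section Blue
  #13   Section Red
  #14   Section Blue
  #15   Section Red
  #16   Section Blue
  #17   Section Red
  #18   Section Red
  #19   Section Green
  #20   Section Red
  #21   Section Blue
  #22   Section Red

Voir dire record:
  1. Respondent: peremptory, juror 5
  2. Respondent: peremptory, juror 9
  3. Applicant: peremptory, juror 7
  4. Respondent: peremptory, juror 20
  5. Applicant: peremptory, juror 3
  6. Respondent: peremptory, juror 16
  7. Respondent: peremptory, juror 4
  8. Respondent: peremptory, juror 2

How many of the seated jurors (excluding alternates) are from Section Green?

Removed: #2, #3, #4, #5, #7, #9, #16, #20.
Seated jurors 1–7: #1, #6, #8, #10, #11, #12, #13 (alternates #14 not counted).
None of those are in Section Green → 0.

0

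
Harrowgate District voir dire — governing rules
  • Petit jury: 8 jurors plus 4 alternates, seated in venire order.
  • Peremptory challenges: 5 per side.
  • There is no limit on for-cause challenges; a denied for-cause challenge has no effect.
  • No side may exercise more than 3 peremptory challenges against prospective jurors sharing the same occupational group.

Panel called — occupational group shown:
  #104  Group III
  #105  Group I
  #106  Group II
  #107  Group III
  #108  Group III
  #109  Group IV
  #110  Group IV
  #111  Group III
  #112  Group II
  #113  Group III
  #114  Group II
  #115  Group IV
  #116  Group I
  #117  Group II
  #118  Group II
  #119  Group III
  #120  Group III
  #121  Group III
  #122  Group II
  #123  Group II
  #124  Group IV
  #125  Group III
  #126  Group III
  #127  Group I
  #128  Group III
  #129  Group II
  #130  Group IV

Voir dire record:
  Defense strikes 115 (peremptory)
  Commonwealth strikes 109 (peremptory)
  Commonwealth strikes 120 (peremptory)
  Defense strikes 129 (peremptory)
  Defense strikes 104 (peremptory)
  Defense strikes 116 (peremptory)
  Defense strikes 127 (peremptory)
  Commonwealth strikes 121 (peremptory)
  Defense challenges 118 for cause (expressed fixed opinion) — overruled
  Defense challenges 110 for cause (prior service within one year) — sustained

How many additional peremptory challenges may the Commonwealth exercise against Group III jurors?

Commonwealth peremptories so far: #109, #120, #121 — 3 of 5 used, 2 left overall.
Against Group III: #120, #121 — 2 used; per-group cap 3 leaves 1.
Binding limit: min(2, 1) = 1.

1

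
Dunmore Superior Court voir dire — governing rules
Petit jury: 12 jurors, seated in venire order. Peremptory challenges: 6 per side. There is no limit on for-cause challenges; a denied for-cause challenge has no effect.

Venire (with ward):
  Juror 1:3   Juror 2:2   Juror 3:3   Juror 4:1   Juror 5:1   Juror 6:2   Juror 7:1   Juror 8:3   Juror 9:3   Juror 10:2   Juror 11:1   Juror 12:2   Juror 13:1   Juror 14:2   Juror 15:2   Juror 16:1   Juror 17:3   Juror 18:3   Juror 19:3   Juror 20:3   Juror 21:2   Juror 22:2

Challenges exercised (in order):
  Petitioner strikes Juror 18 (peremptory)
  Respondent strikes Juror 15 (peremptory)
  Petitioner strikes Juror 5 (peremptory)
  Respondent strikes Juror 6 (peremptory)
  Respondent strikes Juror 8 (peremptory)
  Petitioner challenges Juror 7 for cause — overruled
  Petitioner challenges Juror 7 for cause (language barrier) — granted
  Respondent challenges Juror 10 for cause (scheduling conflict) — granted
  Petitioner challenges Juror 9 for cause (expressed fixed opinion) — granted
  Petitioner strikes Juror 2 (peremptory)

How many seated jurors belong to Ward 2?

3

Removed: #2, #5, #6, #7, #8, #9, #10, #15, #18.
Seated jurors 1–12: #1, #3, #4, #11, #12, #13, #14, #16, #17, #19, #20, #21.
Of those, in Ward 2: #12, #14, #21 → 3.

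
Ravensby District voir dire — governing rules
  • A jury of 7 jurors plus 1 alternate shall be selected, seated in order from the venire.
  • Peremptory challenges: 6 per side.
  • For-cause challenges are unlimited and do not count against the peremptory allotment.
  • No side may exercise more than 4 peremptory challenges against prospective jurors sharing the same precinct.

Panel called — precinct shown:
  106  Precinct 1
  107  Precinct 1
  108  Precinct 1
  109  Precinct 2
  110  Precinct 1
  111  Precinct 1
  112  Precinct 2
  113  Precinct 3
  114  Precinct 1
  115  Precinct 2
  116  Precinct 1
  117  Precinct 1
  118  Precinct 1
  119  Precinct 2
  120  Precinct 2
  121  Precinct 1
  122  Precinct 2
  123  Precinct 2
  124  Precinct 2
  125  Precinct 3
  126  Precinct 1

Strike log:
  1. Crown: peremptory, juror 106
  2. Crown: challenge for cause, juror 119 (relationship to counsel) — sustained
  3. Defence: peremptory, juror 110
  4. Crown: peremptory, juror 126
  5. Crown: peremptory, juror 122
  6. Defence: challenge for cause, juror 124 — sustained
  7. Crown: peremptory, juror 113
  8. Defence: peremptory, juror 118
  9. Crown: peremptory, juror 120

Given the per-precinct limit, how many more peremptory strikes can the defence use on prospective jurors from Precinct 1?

Defence peremptories so far: #110, #118 — 2 of 6 used, 4 left overall.
Against Precinct 1: #110, #118 — 2 used; per-precinct cap 4 leaves 2.
Binding limit: min(4, 2) = 2.

2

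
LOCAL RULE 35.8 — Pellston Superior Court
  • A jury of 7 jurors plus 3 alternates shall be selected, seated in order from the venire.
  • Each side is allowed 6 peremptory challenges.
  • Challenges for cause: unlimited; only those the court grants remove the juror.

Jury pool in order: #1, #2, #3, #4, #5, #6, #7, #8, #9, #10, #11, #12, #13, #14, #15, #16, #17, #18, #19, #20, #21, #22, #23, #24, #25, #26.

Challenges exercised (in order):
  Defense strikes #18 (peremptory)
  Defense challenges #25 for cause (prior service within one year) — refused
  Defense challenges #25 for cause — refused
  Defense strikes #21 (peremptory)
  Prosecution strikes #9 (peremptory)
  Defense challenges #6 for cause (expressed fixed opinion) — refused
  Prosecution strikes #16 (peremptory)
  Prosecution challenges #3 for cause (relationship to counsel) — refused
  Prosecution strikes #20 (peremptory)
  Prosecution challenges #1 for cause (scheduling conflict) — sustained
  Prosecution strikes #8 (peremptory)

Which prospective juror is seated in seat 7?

10

Removed: #1, #8, #9, #16, #18, #20, #21. (#3, #6, #25 stay — for-cause denied.)
Seating in order: seats 1–7 → #2, #3, #4, #5, #6, #7, #10; alternates → #11, #12, #13.
So seat 7 is #10.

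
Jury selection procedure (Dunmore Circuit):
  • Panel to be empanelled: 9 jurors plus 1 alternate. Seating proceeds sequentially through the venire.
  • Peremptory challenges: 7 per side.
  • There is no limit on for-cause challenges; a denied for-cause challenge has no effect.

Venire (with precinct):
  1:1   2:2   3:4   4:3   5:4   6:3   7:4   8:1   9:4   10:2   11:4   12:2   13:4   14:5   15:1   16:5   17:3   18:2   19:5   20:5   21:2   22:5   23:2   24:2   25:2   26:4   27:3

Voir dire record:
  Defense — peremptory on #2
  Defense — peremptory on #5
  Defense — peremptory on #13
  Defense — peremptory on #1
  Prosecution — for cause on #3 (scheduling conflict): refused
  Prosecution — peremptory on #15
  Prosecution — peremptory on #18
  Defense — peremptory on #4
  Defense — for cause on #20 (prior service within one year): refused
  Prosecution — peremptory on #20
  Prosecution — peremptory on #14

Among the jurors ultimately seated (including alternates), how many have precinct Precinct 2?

Removed: #1, #2, #4, #5, #13, #14, #15, #18, #20.
Seated (10 incl. alternates): #3, #6, #7, #8, #9, #10, #11, #12, #16, #17.
Of those, in Precinct 2: #10, #12 → 2.

2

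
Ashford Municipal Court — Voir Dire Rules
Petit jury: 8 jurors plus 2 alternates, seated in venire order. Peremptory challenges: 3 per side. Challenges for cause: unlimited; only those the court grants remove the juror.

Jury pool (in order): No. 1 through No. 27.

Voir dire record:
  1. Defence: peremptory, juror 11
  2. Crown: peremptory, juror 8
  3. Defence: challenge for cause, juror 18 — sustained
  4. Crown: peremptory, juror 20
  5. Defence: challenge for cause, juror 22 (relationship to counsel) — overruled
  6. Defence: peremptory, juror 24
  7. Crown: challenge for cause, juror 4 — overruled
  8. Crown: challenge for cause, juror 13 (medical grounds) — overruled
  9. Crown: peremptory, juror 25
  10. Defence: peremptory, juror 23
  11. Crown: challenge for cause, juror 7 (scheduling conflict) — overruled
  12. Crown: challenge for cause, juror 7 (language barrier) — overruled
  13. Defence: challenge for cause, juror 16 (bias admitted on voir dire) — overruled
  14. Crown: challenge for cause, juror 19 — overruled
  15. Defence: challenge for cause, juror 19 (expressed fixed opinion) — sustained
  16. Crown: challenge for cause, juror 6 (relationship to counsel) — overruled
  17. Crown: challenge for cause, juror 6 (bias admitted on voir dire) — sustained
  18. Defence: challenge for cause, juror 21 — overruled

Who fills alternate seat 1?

Removed: #6, #8, #11, #18, #19, #20, #23, #24, #25. (#4, #7, #13, #16, #21, #22 stay — for-cause denied.)
Seating in order: seats 1–8 → #1, #2, #3, #4, #5, #7, #9, #10; alternates → #12, #13.
So alternate 1 is #12.

12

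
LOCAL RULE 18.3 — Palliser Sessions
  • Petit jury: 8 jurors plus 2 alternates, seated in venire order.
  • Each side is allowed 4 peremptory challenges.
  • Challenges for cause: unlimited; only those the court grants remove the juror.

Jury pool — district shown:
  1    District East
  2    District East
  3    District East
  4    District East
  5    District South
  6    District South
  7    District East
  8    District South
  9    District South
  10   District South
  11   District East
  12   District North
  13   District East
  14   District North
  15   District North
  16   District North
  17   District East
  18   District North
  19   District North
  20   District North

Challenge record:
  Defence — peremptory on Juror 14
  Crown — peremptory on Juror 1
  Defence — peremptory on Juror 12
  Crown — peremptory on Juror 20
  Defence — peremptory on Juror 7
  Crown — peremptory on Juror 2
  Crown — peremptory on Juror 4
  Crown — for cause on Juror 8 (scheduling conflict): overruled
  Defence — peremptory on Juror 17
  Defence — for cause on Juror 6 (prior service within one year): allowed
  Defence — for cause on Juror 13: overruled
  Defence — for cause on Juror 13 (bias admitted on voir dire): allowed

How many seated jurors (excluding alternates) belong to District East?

2

Removed: #1, #2, #4, #6, #7, #12, #13, #14, #17, #20.
Seated jurors 1–8: #3, #5, #8, #9, #10, #11, #15, #16 (alternates #18, #19 not counted).
Of those, in District East: #3, #11 → 2.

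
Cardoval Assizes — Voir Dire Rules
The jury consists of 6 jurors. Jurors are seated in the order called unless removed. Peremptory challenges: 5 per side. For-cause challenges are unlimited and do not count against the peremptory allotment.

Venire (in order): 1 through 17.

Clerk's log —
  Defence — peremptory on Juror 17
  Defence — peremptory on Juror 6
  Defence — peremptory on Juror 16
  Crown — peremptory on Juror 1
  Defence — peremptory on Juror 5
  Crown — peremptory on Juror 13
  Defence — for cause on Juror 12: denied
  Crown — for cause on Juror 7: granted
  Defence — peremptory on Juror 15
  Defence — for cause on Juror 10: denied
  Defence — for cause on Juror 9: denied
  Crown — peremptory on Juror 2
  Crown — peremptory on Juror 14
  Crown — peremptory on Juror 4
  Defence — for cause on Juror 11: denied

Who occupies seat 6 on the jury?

12

Removed: #1, #2, #4, #5, #6, #7, #13, #14, #15, #16, #17. (#9, #10, #11, #12 stay — for-cause denied.)
Filling seats in venire order through position 6: #3, #8, #9, #10, #11, #12.
So seat 6 is #12.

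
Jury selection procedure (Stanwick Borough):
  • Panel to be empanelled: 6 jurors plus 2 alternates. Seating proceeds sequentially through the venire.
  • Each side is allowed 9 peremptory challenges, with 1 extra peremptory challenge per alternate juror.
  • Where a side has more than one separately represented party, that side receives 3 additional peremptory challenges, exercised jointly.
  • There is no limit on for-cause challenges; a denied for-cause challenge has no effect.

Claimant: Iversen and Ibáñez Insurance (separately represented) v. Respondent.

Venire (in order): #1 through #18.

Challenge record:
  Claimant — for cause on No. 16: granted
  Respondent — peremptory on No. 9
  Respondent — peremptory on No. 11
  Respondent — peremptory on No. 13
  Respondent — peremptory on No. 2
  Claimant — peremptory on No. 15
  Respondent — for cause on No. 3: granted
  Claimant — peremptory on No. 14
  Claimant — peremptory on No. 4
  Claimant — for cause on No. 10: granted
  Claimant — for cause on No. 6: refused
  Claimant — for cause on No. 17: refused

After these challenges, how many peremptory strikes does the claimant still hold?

11

Claimant allotment: 9 base + 1 × 2 alternates + 3 multi-party = 14.
Claimant peremptories used: #15, #14, #4 — 3 (for-cause on #16, #10, #6, #17 don't count).
Remaining: 14 − 3 = 11.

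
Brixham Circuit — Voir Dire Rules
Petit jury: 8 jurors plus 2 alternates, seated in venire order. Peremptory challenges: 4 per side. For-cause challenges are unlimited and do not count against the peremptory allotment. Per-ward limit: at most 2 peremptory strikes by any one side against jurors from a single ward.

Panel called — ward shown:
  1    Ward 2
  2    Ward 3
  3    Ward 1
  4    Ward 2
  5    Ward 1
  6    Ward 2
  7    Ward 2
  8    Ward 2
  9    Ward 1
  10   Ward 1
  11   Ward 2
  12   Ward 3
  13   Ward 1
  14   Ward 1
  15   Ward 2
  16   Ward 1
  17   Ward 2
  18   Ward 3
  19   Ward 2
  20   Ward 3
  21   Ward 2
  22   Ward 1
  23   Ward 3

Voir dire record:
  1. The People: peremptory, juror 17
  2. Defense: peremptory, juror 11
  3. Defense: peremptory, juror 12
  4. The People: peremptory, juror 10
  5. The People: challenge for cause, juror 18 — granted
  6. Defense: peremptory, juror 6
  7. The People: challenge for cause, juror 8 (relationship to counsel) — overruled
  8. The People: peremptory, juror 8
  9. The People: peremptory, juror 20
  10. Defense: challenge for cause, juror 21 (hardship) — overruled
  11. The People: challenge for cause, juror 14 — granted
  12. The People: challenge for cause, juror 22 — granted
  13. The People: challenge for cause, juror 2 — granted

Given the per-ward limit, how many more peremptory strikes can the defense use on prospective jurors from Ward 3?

1

Defense peremptories so far: #11, #12, #6 — 3 of 4 used, 1 left overall.
Against Ward 3: #12 — 1 used; per-ward cap 2 leaves 1.
Binding limit: min(1, 1) = 1.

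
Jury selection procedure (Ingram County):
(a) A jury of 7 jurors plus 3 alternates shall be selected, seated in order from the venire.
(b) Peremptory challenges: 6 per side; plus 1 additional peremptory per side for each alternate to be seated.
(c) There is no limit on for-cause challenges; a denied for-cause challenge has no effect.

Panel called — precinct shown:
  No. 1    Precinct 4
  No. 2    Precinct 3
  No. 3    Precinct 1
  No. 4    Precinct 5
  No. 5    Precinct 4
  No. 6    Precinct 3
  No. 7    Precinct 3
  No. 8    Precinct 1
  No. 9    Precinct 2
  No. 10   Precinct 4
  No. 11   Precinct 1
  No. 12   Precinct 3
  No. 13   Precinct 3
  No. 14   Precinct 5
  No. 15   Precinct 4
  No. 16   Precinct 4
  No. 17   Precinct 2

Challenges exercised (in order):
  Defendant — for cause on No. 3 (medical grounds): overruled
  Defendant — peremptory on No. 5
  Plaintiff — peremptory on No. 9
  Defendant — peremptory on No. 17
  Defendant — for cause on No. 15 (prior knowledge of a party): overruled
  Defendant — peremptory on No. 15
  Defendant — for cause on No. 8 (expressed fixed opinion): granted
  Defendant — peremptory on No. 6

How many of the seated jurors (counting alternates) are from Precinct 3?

4

Removed: #5, #6, #8, #9, #15, #17.
Seated (10 incl. alternates): #1, #2, #3, #4, #7, #10, #11, #12, #13, #14.
Of those, in Precinct 3: #2, #7, #12, #13 → 4.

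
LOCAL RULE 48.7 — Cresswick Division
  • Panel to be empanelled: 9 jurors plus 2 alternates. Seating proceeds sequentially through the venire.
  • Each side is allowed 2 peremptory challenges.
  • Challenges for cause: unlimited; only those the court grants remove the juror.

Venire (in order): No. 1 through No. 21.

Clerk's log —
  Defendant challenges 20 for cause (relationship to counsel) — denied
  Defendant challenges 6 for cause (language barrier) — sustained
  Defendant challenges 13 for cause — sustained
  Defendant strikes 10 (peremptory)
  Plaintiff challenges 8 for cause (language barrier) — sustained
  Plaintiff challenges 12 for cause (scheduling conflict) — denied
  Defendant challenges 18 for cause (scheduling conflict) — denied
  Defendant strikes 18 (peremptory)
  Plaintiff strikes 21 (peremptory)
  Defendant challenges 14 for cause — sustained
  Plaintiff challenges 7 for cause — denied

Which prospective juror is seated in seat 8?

11

Removed: #6, #8, #10, #13, #14, #18, #21. (#7, #12, #20 stay — for-cause denied.)
Seating in order: seats 1–9 → #1, #2, #3, #4, #5, #7, #9, #11, #12; alternates → #15, #16.
So seat 8 is #11.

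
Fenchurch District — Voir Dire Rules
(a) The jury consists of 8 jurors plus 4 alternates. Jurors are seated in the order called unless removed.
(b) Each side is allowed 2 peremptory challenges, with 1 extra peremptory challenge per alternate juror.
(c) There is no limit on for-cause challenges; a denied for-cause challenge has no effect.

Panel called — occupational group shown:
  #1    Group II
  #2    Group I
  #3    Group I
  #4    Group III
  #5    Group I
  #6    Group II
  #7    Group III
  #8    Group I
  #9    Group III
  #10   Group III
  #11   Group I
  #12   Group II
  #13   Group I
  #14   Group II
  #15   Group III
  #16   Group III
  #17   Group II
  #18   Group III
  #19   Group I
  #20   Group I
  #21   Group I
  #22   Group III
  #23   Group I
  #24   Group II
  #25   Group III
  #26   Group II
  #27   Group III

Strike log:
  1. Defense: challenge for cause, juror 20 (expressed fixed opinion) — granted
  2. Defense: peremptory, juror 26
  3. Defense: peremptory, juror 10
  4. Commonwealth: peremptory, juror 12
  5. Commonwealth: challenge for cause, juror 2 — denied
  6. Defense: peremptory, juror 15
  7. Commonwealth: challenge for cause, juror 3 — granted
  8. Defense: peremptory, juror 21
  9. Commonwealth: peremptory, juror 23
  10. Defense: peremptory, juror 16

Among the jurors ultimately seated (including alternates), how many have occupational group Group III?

3

Removed: #3, #10, #12, #15, #16, #20, #21, #23, #26.
Seated (12 incl. alternates): #1, #2, #4, #5, #6, #7, #8, #9, #11, #13, #14, #17.
Of those, in Group III: #4, #7, #9 → 3.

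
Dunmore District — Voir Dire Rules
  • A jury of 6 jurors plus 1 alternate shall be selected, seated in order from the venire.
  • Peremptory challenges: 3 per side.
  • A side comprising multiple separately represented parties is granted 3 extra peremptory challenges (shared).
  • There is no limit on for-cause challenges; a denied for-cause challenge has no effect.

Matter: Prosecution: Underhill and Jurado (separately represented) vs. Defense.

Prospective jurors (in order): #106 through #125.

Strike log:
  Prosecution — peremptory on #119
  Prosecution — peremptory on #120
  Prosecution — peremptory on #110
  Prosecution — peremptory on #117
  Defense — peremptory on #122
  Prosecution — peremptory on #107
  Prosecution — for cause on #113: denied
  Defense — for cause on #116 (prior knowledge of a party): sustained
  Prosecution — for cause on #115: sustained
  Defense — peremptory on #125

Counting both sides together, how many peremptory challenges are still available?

Prosecution allotment: 3 base + 3 multi-party = 6. Defense allotment: 3.
Prosecution peremptories used: #119, #120, #110, #117, #107 — 5 (for-cause on #113, #115 don't count).
Defense peremptories used: #122, #125 — 2 (the for-cause on #116 doesn't count).
Remaining: (6 − 5) + (3 − 2) = 2.

2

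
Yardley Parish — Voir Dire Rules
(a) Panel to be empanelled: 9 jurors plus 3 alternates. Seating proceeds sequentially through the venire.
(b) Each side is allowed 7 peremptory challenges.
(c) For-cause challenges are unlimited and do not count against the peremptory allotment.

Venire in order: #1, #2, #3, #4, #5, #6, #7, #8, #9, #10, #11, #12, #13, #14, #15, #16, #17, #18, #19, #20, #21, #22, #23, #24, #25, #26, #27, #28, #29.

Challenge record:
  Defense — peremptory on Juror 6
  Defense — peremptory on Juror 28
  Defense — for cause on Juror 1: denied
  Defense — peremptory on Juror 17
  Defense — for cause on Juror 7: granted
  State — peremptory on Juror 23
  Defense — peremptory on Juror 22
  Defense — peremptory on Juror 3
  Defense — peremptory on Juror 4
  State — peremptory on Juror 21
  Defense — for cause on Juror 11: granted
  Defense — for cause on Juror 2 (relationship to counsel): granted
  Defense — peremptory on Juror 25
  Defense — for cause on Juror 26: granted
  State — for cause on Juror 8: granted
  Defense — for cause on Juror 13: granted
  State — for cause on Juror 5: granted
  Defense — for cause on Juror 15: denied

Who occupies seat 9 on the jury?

19

Removed: #2, #3, #4, #5, #6, #7, #8, #11, #13, #17, #21, #22, #23, #25, #26, #28. (#1, #15 stay — for-cause denied.)
Seating in order: seats 1–9 → #1, #9, #10, #12, #14, #15, #16, #18, #19; alternates → #20, #24, #27.
So seat 9 is #19.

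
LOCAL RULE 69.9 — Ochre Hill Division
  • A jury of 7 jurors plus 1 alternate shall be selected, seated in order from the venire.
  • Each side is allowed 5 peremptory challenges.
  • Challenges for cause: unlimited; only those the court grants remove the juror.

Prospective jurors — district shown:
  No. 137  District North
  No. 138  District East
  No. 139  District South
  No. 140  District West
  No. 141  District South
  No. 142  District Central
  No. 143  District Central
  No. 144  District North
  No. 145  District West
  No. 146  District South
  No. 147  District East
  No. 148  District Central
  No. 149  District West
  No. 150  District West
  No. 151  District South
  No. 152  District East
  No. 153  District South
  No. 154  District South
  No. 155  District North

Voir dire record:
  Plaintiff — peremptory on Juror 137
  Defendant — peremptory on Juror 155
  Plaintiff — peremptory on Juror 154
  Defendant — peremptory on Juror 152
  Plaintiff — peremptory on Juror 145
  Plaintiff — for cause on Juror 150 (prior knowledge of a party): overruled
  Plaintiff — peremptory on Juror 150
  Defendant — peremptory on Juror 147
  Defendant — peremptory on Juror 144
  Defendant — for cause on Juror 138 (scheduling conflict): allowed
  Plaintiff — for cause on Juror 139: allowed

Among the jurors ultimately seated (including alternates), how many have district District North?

Removed: #137, #138, #139, #144, #145, #147, #150, #152, #154, #155.
Seated (8 incl. alternates): #140, #141, #142, #143, #146, #148, #149, #151.
None of those are in District North → 0.

0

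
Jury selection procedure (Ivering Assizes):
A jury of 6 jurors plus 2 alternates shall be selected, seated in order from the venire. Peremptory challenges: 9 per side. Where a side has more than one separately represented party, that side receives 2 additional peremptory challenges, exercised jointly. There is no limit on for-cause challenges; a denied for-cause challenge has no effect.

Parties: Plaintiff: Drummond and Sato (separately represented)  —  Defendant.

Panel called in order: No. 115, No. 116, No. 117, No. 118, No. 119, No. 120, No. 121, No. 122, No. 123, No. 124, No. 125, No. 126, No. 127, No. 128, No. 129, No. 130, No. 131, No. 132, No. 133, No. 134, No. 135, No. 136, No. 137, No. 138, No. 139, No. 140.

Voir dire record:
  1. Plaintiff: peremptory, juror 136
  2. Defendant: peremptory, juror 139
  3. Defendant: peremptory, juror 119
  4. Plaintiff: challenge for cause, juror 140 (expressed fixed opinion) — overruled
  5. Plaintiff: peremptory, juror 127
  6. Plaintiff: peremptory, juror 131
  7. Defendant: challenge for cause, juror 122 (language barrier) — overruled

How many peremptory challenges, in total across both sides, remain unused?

Plaintiff allotment: 9 base + 2 multi-party = 11. Defendant allotment: 9.
Plaintiff peremptories used: #136, #127, #131 — 3 (the for-cause on #140 doesn't count).
Defendant peremptories used: #139, #119 — 2 (the for-cause on #122 doesn't count).
Remaining: (11 − 3) + (9 − 2) = 15.

15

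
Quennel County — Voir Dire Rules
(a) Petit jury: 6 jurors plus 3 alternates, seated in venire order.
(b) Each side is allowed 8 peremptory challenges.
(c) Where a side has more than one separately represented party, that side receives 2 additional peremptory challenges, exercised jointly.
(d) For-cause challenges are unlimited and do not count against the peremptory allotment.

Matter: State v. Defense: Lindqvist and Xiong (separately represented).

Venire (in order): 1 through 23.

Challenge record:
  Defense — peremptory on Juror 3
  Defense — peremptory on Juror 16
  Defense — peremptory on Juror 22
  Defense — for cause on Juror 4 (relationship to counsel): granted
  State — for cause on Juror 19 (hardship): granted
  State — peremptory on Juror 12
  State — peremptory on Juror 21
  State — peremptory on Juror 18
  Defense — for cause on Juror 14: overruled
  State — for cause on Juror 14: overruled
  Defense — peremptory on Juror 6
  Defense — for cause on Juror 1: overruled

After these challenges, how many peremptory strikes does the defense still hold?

6

Defense allotment: 8 base + 2 multi-party = 10.
Defense peremptories used: #3, #16, #22, #6 — 4 (for-cause on #4, #14, #1 don't count).
Remaining: 10 − 4 = 6.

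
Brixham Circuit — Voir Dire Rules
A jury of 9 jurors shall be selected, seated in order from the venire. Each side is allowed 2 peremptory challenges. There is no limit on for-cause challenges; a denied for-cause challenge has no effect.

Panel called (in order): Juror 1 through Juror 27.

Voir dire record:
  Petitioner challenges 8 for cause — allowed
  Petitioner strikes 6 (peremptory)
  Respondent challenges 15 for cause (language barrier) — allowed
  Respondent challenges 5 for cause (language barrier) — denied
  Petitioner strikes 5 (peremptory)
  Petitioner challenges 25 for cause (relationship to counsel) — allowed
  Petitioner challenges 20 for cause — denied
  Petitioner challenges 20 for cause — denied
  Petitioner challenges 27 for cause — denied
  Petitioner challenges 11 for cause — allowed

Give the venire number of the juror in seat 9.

13

Removed: #5, #6, #8, #11, #15, #25. (#20, #27 stay — for-cause denied.)
Seating in order: seats 1–9 → #1, #2, #3, #4, #7, #9, #10, #12, #13.
So seat 9 is #13.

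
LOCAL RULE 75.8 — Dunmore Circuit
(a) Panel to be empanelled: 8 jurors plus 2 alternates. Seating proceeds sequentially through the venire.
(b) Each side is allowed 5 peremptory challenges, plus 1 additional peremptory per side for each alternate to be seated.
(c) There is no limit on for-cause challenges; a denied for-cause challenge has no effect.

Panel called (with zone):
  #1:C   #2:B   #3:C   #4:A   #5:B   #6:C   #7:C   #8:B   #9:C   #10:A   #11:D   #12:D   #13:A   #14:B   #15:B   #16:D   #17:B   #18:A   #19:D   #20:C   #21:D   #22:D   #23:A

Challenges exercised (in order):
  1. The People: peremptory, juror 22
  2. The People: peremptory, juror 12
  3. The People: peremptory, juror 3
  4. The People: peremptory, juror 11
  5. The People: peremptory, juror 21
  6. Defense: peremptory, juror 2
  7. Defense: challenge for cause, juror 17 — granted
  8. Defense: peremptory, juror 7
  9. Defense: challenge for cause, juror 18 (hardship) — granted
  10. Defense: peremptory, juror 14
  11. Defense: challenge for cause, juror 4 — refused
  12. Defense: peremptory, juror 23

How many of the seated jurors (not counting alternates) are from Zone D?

0

Removed: #2, #3, #7, #11, #12, #14, #17, #18, #21, #22, #23.
Seated jurors 1–8: #1, #4, #5, #6, #8, #9, #10, #13 (alternates #15, #16 not counted).
None of those are in Zone D → 0.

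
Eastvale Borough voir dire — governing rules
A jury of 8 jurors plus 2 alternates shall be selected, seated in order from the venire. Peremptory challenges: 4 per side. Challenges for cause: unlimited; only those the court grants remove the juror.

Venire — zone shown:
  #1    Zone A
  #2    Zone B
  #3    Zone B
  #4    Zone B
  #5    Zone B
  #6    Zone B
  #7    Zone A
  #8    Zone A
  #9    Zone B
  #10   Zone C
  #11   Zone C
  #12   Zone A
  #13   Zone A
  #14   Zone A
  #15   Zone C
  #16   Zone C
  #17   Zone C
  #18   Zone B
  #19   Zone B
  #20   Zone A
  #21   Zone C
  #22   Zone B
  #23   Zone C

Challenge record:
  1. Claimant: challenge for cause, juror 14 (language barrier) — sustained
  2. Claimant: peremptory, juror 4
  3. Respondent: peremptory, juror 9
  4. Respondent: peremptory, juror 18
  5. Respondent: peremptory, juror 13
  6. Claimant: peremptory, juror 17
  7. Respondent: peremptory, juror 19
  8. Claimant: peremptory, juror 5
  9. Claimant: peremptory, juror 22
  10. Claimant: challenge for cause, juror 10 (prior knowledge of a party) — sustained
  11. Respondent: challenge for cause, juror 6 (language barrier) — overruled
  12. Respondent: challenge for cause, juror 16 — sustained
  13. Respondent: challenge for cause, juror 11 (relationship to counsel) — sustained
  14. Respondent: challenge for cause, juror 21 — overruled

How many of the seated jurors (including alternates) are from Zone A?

5

Removed: #4, #5, #9, #10, #11, #13, #14, #16, #17, #18, #19, #22.
Seated (10 incl. alternates): #1, #2, #3, #6, #7, #8, #12, #15, #20, #21.
Of those, in Zone A: #1, #7, #8, #12, #20 → 5.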